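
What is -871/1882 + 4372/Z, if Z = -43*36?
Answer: -2394103/728334 ≈ -3.2871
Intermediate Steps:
Z = -1548
-871/1882 + 4372/Z = -871/1882 + 4372/(-1548) = -871*1/1882 + 4372*(-1/1548) = -871/1882 - 1093/387 = -2394103/728334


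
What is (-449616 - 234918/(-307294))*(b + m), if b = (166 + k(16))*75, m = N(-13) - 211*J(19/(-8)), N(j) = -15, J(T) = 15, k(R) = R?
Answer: -723288876013710/153647 ≈ -4.7075e+9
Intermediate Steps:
m = -3180 (m = -15 - 211*15 = -15 - 3165 = -3180)
b = 13650 (b = (166 + 16)*75 = 182*75 = 13650)
(-449616 - 234918/(-307294))*(b + m) = (-449616 - 234918/(-307294))*(13650 - 3180) = (-449616 - 234918*(-1/307294))*10470 = (-449616 + 117459/153647)*10470 = -69082032093/153647*10470 = -723288876013710/153647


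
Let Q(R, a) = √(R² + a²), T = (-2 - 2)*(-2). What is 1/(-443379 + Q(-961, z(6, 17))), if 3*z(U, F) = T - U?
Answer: -3990411/1769256127076 - 3*√8311693/1769256127076 ≈ -2.2603e-6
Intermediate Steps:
T = 8 (T = -4*(-2) = 8)
z(U, F) = 8/3 - U/3 (z(U, F) = (8 - U)/3 = 8/3 - U/3)
1/(-443379 + Q(-961, z(6, 17))) = 1/(-443379 + √((-961)² + (8/3 - ⅓*6)²)) = 1/(-443379 + √(923521 + (8/3 - 2)²)) = 1/(-443379 + √(923521 + (⅔)²)) = 1/(-443379 + √(923521 + 4/9)) = 1/(-443379 + √(8311693/9)) = 1/(-443379 + √8311693/3)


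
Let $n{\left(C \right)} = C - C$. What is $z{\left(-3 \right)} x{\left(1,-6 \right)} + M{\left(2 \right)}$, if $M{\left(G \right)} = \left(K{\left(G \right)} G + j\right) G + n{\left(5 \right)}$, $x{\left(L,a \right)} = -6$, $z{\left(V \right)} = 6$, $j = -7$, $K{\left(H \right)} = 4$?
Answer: $-34$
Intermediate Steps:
$n{\left(C \right)} = 0$
$M{\left(G \right)} = G \left(-7 + 4 G\right)$ ($M{\left(G \right)} = \left(4 G - 7\right) G + 0 = \left(-7 + 4 G\right) G + 0 = G \left(-7 + 4 G\right) + 0 = G \left(-7 + 4 G\right)$)
$z{\left(-3 \right)} x{\left(1,-6 \right)} + M{\left(2 \right)} = 6 \left(-6\right) + 2 \left(-7 + 4 \cdot 2\right) = -36 + 2 \left(-7 + 8\right) = -36 + 2 \cdot 1 = -36 + 2 = -34$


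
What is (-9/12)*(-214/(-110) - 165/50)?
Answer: 447/440 ≈ 1.0159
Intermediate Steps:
(-9/12)*(-214/(-110) - 165/50) = (-9*1/12)*(-214*(-1/110) - 165*1/50) = -3*(107/55 - 33/10)/4 = -¾*(-149/110) = 447/440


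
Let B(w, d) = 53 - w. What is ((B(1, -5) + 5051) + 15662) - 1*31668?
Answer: -10903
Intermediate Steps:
((B(1, -5) + 5051) + 15662) - 1*31668 = (((53 - 1*1) + 5051) + 15662) - 1*31668 = (((53 - 1) + 5051) + 15662) - 31668 = ((52 + 5051) + 15662) - 31668 = (5103 + 15662) - 31668 = 20765 - 31668 = -10903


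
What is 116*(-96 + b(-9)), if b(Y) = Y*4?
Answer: -15312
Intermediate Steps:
b(Y) = 4*Y
116*(-96 + b(-9)) = 116*(-96 + 4*(-9)) = 116*(-96 - 36) = 116*(-132) = -15312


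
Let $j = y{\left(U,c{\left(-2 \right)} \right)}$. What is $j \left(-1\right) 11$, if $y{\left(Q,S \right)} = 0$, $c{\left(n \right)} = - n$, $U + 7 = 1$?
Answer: $0$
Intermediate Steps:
$U = -6$ ($U = -7 + 1 = -6$)
$j = 0$
$j \left(-1\right) 11 = 0 \left(-1\right) 11 = 0 \cdot 11 = 0$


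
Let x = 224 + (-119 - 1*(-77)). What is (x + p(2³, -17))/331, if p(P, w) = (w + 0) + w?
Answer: 148/331 ≈ 0.44713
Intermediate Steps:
x = 182 (x = 224 + (-119 + 77) = 224 - 42 = 182)
p(P, w) = 2*w (p(P, w) = w + w = 2*w)
(x + p(2³, -17))/331 = (182 + 2*(-17))/331 = (182 - 34)*(1/331) = 148*(1/331) = 148/331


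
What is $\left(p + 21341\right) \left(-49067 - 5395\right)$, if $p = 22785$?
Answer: $-2403190212$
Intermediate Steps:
$\left(p + 21341\right) \left(-49067 - 5395\right) = \left(22785 + 21341\right) \left(-49067 - 5395\right) = 44126 \left(-54462\right) = -2403190212$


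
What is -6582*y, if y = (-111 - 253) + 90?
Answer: 1803468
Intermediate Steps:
y = -274 (y = -364 + 90 = -274)
-6582*y = -6582*(-274) = 1803468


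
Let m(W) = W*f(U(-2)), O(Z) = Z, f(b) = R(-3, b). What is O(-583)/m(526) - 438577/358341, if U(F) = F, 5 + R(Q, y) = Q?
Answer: -1636619213/1507898928 ≈ -1.0854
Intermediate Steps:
R(Q, y) = -5 + Q
f(b) = -8 (f(b) = -5 - 3 = -8)
m(W) = -8*W (m(W) = W*(-8) = -8*W)
O(-583)/m(526) - 438577/358341 = -583/((-8*526)) - 438577/358341 = -583/(-4208) - 438577*1/358341 = -583*(-1/4208) - 438577/358341 = 583/4208 - 438577/358341 = -1636619213/1507898928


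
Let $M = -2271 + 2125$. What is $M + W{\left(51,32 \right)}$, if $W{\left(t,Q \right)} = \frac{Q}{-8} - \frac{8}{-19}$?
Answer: $- \frac{2842}{19} \approx -149.58$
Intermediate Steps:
$W{\left(t,Q \right)} = \frac{8}{19} - \frac{Q}{8}$ ($W{\left(t,Q \right)} = Q \left(- \frac{1}{8}\right) - - \frac{8}{19} = - \frac{Q}{8} + \frac{8}{19} = \frac{8}{19} - \frac{Q}{8}$)
$M = -146$
$M + W{\left(51,32 \right)} = -146 + \left(\frac{8}{19} - 4\right) = -146 - \frac{68}{19} = - \frac{2842}{19}$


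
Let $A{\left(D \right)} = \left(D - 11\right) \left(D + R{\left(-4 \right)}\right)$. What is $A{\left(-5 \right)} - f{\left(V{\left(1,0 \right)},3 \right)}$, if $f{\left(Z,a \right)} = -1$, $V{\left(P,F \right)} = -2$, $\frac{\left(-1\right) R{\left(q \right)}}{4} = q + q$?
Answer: $-431$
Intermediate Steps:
$R{\left(q \right)} = - 8 q$ ($R{\left(q \right)} = - 4 \left(q + q\right) = - 4 \cdot 2 q = - 8 q$)
$A{\left(D \right)} = \left(-11 + D\right) \left(32 + D\right)$ ($A{\left(D \right)} = \left(D - 11\right) \left(D - -32\right) = \left(-11 + D\right) \left(D + 32\right) = \left(-11 + D\right) \left(32 + D\right)$)
$A{\left(-5 \right)} - f{\left(V{\left(1,0 \right)},3 \right)} = \left(-352 + \left(-5\right)^{2} + 21 \left(-5\right)\right) - -1 = \left(-352 + 25 - 105\right) + 1 = -432 + 1 = -431$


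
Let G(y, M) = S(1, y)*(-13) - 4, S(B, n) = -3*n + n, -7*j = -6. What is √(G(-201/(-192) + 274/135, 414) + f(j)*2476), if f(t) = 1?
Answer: √330737790/360 ≈ 50.517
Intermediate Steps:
j = 6/7 (j = -⅐*(-6) = 6/7 ≈ 0.85714)
S(B, n) = -2*n
G(y, M) = -4 + 26*y (G(y, M) = -2*y*(-13) - 4 = 26*y - 4 = -4 + 26*y)
√(G(-201/(-192) + 274/135, 414) + f(j)*2476) = √((-4 + 26*(-201/(-192) + 274/135)) + 1*2476) = √((-4 + 26*(-201*(-1/192) + 274*(1/135))) + 2476) = √((-4 + 26*(67/64 + 274/135)) + 2476) = √((-4 + 26*(26581/8640)) + 2476) = √((-4 + 345553/4320) + 2476) = √(328273/4320 + 2476) = √(11024593/4320) = √330737790/360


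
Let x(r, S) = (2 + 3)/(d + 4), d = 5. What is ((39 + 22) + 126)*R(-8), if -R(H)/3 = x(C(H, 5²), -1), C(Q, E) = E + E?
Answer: -935/3 ≈ -311.67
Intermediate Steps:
C(Q, E) = 2*E
x(r, S) = 5/9 (x(r, S) = (2 + 3)/(5 + 4) = 5/9)
R(H) = -5/3 (R(H) = -3*5/9 = -5/3)
((39 + 22) + 126)*R(-8) = ((39 + 22) + 126)*(-5/3) = (61 + 126)*(-5/3) = 187*(-5/3) = -935/3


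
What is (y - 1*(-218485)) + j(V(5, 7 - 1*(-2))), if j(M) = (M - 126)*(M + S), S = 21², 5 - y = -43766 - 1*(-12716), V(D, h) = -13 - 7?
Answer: 188074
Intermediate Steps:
V(D, h) = -20
y = 31055 (y = 5 - (-43766 - 1*(-12716)) = 5 - (-43766 + 12716) = 5 - 1*(-31050) = 5 + 31050 = 31055)
S = 441
j(M) = (-126 + M)*(441 + M) (j(M) = (M - 126)*(M + 441) = (-126 + M)*(441 + M))
(y - 1*(-218485)) + j(V(5, 7 - 1*(-2))) = (31055 - 1*(-218485)) + (-55566 + (-20)² + 315*(-20)) = (31055 + 218485) + (-55566 + 400 - 6300) = 249540 - 61466 = 188074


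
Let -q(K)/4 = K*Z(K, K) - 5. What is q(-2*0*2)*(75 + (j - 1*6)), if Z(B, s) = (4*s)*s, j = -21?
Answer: 960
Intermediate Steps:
Z(B, s) = 4*s²
q(K) = 20 - 16*K³ (q(K) = -4*(K*(4*K²) - 5) = -4*(4*K³ - 5) = -4*(-5 + 4*K³) = 20 - 16*K³)
q(-2*0*2)*(75 + (j - 1*6)) = (20 - 16*(-2*0*2)³)*(75 + (-21 - 1*6)) = (20 - 16*(0*2)³)*(75 + (-21 - 6)) = (20 - 16*0³)*(75 - 27) = (20 - 16*0)*48 = (20 + 0)*48 = 20*48 = 960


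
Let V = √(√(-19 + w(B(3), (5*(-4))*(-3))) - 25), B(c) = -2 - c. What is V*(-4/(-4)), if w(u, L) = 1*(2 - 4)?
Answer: √(-25 + I*√21) ≈ 0.45636 + 5.0208*I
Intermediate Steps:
w(u, L) = -2 (w(u, L) = 1*(-2) = -2)
V = √(-25 + I*√21) (V = √(√(-19 - 2) - 25) = √(√(-21) - 25) = √(I*√21 - 25) = √(-25 + I*√21) ≈ 0.45636 + 5.0208*I)
V*(-4/(-4)) = √(-25 + I*√21)*(-4/(-4)) = √(-25 + I*√21)*(-4*(-¼)) = √(-25 + I*√21)*1 = √(-25 + I*√21)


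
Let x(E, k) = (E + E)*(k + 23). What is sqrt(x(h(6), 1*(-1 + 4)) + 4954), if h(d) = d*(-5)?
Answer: sqrt(3394) ≈ 58.258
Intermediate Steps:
h(d) = -5*d
x(E, k) = 2*E*(23 + k) (x(E, k) = (2*E)*(23 + k) = 2*E*(23 + k))
sqrt(x(h(6), 1*(-1 + 4)) + 4954) = sqrt(2*(-5*6)*(23 + 1*(-1 + 4)) + 4954) = sqrt(2*(-30)*(23 + 1*3) + 4954) = sqrt(2*(-30)*(23 + 3) + 4954) = sqrt(2*(-30)*26 + 4954) = sqrt(-1560 + 4954) = sqrt(3394)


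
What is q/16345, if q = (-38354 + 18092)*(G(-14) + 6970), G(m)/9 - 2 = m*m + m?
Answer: -174780012/16345 ≈ -10693.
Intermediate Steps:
G(m) = 18 + 9*m + 9*m² (G(m) = 18 + 9*(m*m + m) = 18 + 9*(m² + m) = 18 + 9*(m + m²) = 18 + (9*m + 9*m²) = 18 + 9*m + 9*m²)
q = -174780012 (q = (-38354 + 18092)*((18 + 9*(-14) + 9*(-14)²) + 6970) = -20262*((18 - 126 + 9*196) + 6970) = -20262*((18 - 126 + 1764) + 6970) = -20262*(1656 + 6970) = -20262*8626 = -174780012)
q/16345 = -174780012/16345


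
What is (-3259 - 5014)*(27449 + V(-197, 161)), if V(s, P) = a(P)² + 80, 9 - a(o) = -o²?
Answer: -5562702565117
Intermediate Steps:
a(o) = 9 + o² (a(o) = 9 - (-1)*o² = 9 + o²)
V(s, P) = 80 + (9 + P²)² (V(s, P) = (9 + P²)² + 80 = 80 + (9 + P²)²)
(-3259 - 5014)*(27449 + V(-197, 161)) = (-3259 - 5014)*(27449 + (80 + (9 + 161²)²)) = -8273*(27449 + (80 + (9 + 25921)²)) = -8273*(27449 + (80 + 25930²)) = -8273*(27449 + (80 + 672364900)) = -8273*(27449 + 672364980) = -8273*672392429 = -5562702565117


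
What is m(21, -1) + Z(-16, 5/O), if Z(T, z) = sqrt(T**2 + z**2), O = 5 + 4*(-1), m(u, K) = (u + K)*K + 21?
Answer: 1 + sqrt(281) ≈ 17.763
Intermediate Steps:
m(u, K) = 21 + K*(K + u) (m(u, K) = (K + u)*K + 21 = K*(K + u) + 21 = 21 + K*(K + u))
O = 1 (O = 5 - 4 = 1)
m(21, -1) + Z(-16, 5/O) = (21 + (-1)**2 - 1*21) + sqrt((-16)**2 + (5/1)**2) = (21 + 1 - 21) + sqrt(256 + (5*1)**2) = 1 + sqrt(256 + 5**2) = 1 + sqrt(256 + 25) = 1 + sqrt(281)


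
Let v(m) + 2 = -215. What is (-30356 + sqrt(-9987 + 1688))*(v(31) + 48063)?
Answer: -1452413176 + 47846*I*sqrt(8299) ≈ -1.4524e+9 + 4.3587e+6*I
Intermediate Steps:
v(m) = -217 (v(m) = -2 - 215 = -217)
(-30356 + sqrt(-9987 + 1688))*(v(31) + 48063) = (-30356 + sqrt(-9987 + 1688))*(-217 + 48063) = (-30356 + sqrt(-8299))*47846 = (-30356 + I*sqrt(8299))*47846 = -1452413176 + 47846*I*sqrt(8299)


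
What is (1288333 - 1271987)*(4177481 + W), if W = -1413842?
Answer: 45174443094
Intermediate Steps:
(1288333 - 1271987)*(4177481 + W) = (1288333 - 1271987)*(4177481 - 1413842) = 16346*2763639 = 45174443094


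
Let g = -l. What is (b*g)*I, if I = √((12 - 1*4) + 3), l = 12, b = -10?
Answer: 120*√11 ≈ 398.00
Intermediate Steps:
I = √11 (I = √((12 - 4) + 3) = √(8 + 3) = √11 ≈ 3.3166)
g = -12 (g = -1*12 = -12)
(b*g)*I = (-10*(-12))*√11 = 120*√11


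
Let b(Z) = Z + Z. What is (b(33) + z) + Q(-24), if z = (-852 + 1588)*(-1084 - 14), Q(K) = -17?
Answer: -808079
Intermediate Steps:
b(Z) = 2*Z
z = -808128 (z = 736*(-1098) = -808128)
(b(33) + z) + Q(-24) = (2*33 - 808128) - 17 = (66 - 808128) - 17 = -808062 - 17 = -808079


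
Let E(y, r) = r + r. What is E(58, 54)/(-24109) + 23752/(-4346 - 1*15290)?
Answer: -143689414/118351081 ≈ -1.2141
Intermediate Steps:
E(y, r) = 2*r
E(58, 54)/(-24109) + 23752/(-4346 - 1*15290) = (2*54)/(-24109) + 23752/(-4346 - 1*15290) = 108*(-1/24109) + 23752/(-4346 - 15290) = -108/24109 + 23752/(-19636) = -108/24109 + 23752*(-1/19636) = -108/24109 - 5938/4909 = -143689414/118351081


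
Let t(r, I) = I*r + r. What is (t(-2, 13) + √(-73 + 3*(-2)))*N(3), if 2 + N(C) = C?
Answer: -28 + I*√79 ≈ -28.0 + 8.8882*I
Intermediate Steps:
N(C) = -2 + C
t(r, I) = r + I*r
(t(-2, 13) + √(-73 + 3*(-2)))*N(3) = (-2*(1 + 13) + √(-73 + 3*(-2)))*(-2 + 3) = (-2*14 + √(-73 - 6))*1 = (-28 + √(-79))*1 = (-28 + I*√79)*1 = -28 + I*√79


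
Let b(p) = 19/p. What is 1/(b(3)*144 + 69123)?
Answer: 1/70035 ≈ 1.4279e-5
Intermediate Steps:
1/(b(3)*144 + 69123) = 1/((19/3)*144 + 69123) = 1/(912 + 69123) = 1/70035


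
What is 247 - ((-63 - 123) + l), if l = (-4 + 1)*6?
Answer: 451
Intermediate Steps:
l = -18 (l = -3*6 = -18)
247 - ((-63 - 123) + l) = 247 - ((-63 - 123) - 18) = 247 - (-186 - 18) = 247 - 1*(-204) = 247 + 204 = 451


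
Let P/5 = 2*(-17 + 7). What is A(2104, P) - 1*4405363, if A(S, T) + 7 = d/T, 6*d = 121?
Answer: -2643222121/600 ≈ -4.4054e+6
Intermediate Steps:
d = 121/6 (d = (⅙)*121 = 121/6 ≈ 20.167)
P = -100 (P = 5*(2*(-17 + 7)) = 5*(2*(-10)) = 5*(-20) = -100)
A(S, T) = -7 + 121/(6*T)
A(2104, P) - 1*4405363 = (-7 + (121/6)/(-100)) - 1*4405363 = (-7 + (121/6)*(-1/100)) - 4405363 = (-7 - 121/600) - 4405363 = -4321/600 - 4405363 = -2643222121/600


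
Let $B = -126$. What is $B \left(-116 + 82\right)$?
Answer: $4284$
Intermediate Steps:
$B \left(-116 + 82\right) = - 126 \left(-116 + 82\right) = \left(-126\right) \left(-34\right) = 4284$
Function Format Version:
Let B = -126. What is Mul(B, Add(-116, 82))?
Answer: 4284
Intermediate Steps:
Mul(B, Add(-116, 82)) = Mul(-126, Add(-116, 82)) = Mul(-126, -34) = 4284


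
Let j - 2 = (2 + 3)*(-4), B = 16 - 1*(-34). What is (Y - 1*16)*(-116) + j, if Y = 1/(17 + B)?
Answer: 123030/67 ≈ 1836.3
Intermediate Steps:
B = 50 (B = 16 + 34 = 50)
Y = 1/67 (Y = 1/(17 + 50) = 1/67 ≈ 0.014925)
j = -18 (j = 2 + (2 + 3)*(-4) = 2 + 5*(-4) = 2 - 20 = -18)
(Y - 1*16)*(-116) + j = (1/67 - 1*16)*(-116) - 18 = (1/67 - 16)*(-116) - 18 = -1071/67*(-116) - 18 = 124236/67 - 18 = 123030/67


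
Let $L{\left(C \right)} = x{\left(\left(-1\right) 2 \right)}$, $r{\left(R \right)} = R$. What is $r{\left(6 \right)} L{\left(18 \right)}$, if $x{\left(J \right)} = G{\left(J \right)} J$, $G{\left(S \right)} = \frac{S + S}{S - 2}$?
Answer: $-12$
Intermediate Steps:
$G{\left(S \right)} = \frac{2 S}{-2 + S}$
$x{\left(J \right)} = \frac{2 J^{2}}{-2 + J}$ ($x{\left(J \right)} = \frac{2 J}{-2 + J} J = \frac{2 J^{2}}{-2 + J}$)
$L{\left(C \right)} = -2$ ($L{\left(C \right)} = \frac{2 \left(\left(-1\right) 2\right)^{2}}{-2 - 2} = \frac{2 \left(-2\right)^{2}}{-2 - 2} = 2 \cdot 4 \frac{1}{-4} = 2 \cdot 4 \left(- \frac{1}{4}\right) = -2$)
$r{\left(6 \right)} L{\left(18 \right)} = 6 \left(-2\right) = -12$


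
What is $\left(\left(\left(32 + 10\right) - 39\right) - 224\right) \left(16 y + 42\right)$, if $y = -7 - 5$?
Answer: $33150$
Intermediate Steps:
$y = -12$ ($y = -7 - 5 = -12$)
$\left(\left(\left(32 + 10\right) - 39\right) - 224\right) \left(16 y + 42\right) = \left(\left(\left(32 + 10\right) - 39\right) - 224\right) \left(16 \left(-12\right) + 42\right) = \left(\left(42 - 39\right) - 224\right) \left(-192 + 42\right) = \left(3 - 224\right) \left(-150\right) = \left(-221\right) \left(-150\right) = 33150$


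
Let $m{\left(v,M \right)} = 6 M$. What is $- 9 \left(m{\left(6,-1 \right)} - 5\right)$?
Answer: $99$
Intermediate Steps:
$- 9 \left(m{\left(6,-1 \right)} - 5\right) = - 9 \left(6 \left(-1\right) - 5\right) = - 9 \left(-6 - 5\right) = \left(-9\right) \left(-11\right) = 99$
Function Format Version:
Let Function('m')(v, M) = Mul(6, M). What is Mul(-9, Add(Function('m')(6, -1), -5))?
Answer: 99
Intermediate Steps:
Mul(-9, Add(Function('m')(6, -1), -5)) = Mul(-9, Add(Mul(6, -1), -5)) = Mul(-9, Add(-6, -5)) = Mul(-9, -11) = 99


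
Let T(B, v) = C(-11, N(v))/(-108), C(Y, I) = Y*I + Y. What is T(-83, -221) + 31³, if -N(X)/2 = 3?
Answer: 3217373/108 ≈ 29791.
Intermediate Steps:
N(X) = -6 (N(X) = -2*3 = -6)
C(Y, I) = Y + I*Y (C(Y, I) = I*Y + Y = Y + I*Y)
T(B, v) = -55/108 (T(B, v) = -11*(1 - 6)/(-108) = -11*(-5)*(-1/108) = 55*(-1/108) = -55/108)
T(-83, -221) + 31³ = -55/108 + 31³ = -55/108 + 29791 = 3217373/108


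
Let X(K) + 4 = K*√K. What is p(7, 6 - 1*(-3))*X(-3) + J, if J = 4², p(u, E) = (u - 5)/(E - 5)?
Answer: 14 - 3*I*√3/2 ≈ 14.0 - 2.5981*I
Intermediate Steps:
p(u, E) = (-5 + u)/(-5 + E)
X(K) = -4 + K^(3/2) (X(K) = -4 + K*√K = -4 + K^(3/2))
J = 16
p(7, 6 - 1*(-3))*X(-3) + J = ((-5 + 7)/(-5 + (6 - 1*(-3))))*(-4 + (-3)^(3/2)) + 16 = (2/(-5 + (6 + 3)))*(-4 - 3*I*√3) + 16 = (2/(-5 + 9))*(-4 - 3*I*√3) + 16 = (2/4)*(-4 - 3*I*√3) + 16 = ((¼)*2)*(-4 - 3*I*√3) + 16 = (-4 - 3*I*√3)/2 + 16 = (-2 - 3*I*√3/2) + 16 = 14 - 3*I*√3/2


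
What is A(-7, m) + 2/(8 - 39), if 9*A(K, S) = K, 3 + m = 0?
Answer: -235/279 ≈ -0.84229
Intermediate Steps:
m = -3 (m = -3 + 0 = -3)
A(K, S) = K/9
A(-7, m) + 2/(8 - 39) = (1/9)*(-7) + 2/(8 - 39) = -7/9 + 2/(-31) = -7/9 + 2*(-1/31) = -7/9 - 2/31 = -235/279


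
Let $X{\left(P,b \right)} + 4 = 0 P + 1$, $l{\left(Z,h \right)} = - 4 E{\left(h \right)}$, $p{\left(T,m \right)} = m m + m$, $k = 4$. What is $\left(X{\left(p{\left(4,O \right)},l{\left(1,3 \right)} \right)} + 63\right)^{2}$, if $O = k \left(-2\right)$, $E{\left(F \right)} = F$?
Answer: $3600$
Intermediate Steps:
$O = -8$ ($O = 4 \left(-2\right) = -8$)
$p{\left(T,m \right)} = m + m^{2}$ ($p{\left(T,m \right)} = m^{2} + m = m + m^{2}$)
$l{\left(Z,h \right)} = - 4 h$
$X{\left(P,b \right)} = -3$ ($X{\left(P,b \right)} = -4 + \left(0 P + 1\right) = -4 + \left(0 + 1\right) = -4 + 1 = -3$)
$\left(X{\left(p{\left(4,O \right)},l{\left(1,3 \right)} \right)} + 63\right)^{2} = \left(-3 + 63\right)^{2} = 60^{2} = 3600$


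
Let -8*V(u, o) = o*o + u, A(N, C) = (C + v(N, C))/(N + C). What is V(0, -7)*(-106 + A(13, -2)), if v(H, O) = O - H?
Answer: 57967/88 ≈ 658.72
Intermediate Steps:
A(N, C) = (-N + 2*C)/(C + N) (A(N, C) = (C + (C - N))/(N + C) = (-N + 2*C)/(C + N))
V(u, o) = -u/8 - o**2/8 (V(u, o) = -(o*o + u)/8 = -(o**2 + u)/8 = -(u + o**2)/8 = -u/8 - o**2/8)
V(0, -7)*(-106 + A(13, -2)) = (-1/8*0 - 1/8*(-7)**2)*(-106 + (-1*13 + 2*(-2))/(-2 + 13)) = (0 - 1/8*49)*(-106 + (-13 - 4)/11) = (0 - 49/8)*(-106 + (1/11)*(-17)) = -49*(-106 - 17/11)/8 = -49/8*(-1183/11) = 57967/88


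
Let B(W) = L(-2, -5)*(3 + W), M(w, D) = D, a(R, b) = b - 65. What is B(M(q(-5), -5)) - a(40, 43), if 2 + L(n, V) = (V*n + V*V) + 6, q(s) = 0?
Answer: -56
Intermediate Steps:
a(R, b) = -65 + b
L(n, V) = 4 + V² + V*n (L(n, V) = -2 + ((V*n + V*V) + 6) = -2 + ((V*n + V²) + 6) = -2 + ((V² + V*n) + 6) = -2 + (6 + V² + V*n) = 4 + V² + V*n)
B(W) = 117 + 39*W (B(W) = (4 + (-5)² - 5*(-2))*(3 + W) = (4 + 25 + 10)*(3 + W) = 39*(3 + W) = 117 + 39*W)
B(M(q(-5), -5)) - a(40, 43) = (117 + 39*(-5)) - (-65 + 43) = (117 - 195) - 1*(-22) = -78 + 22 = -56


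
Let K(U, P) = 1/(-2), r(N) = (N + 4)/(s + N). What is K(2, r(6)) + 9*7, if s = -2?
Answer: 125/2 ≈ 62.500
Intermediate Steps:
r(N) = (4 + N)/(-2 + N) (r(N) = (N + 4)/(-2 + N) = (4 + N)/(-2 + N))
K(U, P) = -½
K(2, r(6)) + 9*7 = -½ + 9*7 = -½ + 63 = 125/2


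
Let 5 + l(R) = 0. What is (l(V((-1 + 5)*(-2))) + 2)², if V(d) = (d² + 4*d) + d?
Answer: 9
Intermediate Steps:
V(d) = d² + 5*d
l(R) = -5 (l(R) = -5 + 0 = -5)
(l(V((-1 + 5)*(-2))) + 2)² = (-5 + 2)² = (-3)² = 9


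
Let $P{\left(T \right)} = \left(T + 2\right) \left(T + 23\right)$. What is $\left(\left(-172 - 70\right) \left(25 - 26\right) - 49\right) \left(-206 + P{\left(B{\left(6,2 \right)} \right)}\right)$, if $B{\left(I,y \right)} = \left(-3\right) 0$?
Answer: $-30880$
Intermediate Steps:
$B{\left(I,y \right)} = 0$
$P{\left(T \right)} = \left(2 + T\right) \left(23 + T\right)$
$\left(\left(-172 - 70\right) \left(25 - 26\right) - 49\right) \left(-206 + P{\left(B{\left(6,2 \right)} \right)}\right) = \left(\left(-172 - 70\right) \left(25 - 26\right) - 49\right) \left(-206 + \left(46 + 0^{2} + 25 \cdot 0\right)\right) = \left(\left(-242\right) \left(-1\right) - 49\right) \left(-206 + \left(46 + 0 + 0\right)\right) = \left(242 - 49\right) \left(-206 + 46\right) = 193 \left(-160\right) = -30880$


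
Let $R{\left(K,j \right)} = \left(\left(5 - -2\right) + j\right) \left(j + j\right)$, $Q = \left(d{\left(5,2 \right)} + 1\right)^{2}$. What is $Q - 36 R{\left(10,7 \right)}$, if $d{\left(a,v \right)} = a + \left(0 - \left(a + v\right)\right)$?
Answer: $-7055$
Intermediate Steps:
$d{\left(a,v \right)} = - v$ ($d{\left(a,v \right)} = a + \left(0 - \left(a + v\right)\right) = a - \left(a + v\right) = - v$)
$Q = 1$ ($Q = \left(\left(-1\right) 2 + 1\right)^{2} = \left(-2 + 1\right)^{2} = \left(-1\right)^{2} = 1$)
$R{\left(K,j \right)} = 2 j \left(7 + j\right)$ ($R{\left(K,j \right)} = \left(\left(5 + 2\right) + j\right) 2 j = \left(7 + j\right) 2 j = 2 j \left(7 + j\right)$)
$Q - 36 R{\left(10,7 \right)} = 1 - 36 \cdot 2 \cdot 7 \left(7 + 7\right) = 1 - 36 \cdot 2 \cdot 7 \cdot 14 = 1 - 7056 = -7055$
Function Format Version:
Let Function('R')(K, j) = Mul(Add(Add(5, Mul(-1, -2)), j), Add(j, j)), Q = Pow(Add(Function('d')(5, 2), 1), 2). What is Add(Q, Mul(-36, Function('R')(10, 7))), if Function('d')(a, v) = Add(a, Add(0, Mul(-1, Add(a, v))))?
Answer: -7055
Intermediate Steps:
Function('d')(a, v) = Mul(-1, v) (Function('d')(a, v) = Add(a, Add(0, Add(Mul(-1, a), Mul(-1, v)))) = Add(a, Add(Mul(-1, a), Mul(-1, v))) = Mul(-1, v))
Q = 1 (Q = Pow(Add(Mul(-1, 2), 1), 2) = Pow(Add(-2, 1), 2) = Pow(-1, 2) = 1)
Function('R')(K, j) = Mul(2, j, Add(7, j)) (Function('R')(K, j) = Mul(Add(Add(5, 2), j), Mul(2, j)) = Mul(Add(7, j), Mul(2, j)) = Mul(2, j, Add(7, j)))
Add(Q, Mul(-36, Function('R')(10, 7))) = Add(1, Mul(-36, Mul(2, 7, Add(7, 7)))) = Add(1, Mul(-36, Mul(2, 7, 14))) = Add(1, Mul(-36, 196)) = Add(1, -7056) = -7055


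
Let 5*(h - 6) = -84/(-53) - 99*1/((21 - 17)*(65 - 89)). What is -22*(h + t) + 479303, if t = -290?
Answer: 2058687433/4240 ≈ 4.8554e+5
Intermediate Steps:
h = 55317/8480 (h = 6 + (-84/(-53) - 99*1/((21 - 17)*(65 - 89)))/5 = 6 + (-84*(-1/53) - 99/((-24*4)))/5 = 6 + (84/53 - 99/(-96))/5 = 6 + (84/53 - 99*(-1/96))/5 = 6 + (84/53 + 33/32)/5 = 6 + (⅕)*(4437/1696) = 6 + 4437/8480 = 55317/8480 ≈ 6.5232)
-22*(h + t) + 479303 = -22*(55317/8480 - 290) + 479303 = -22*(-2403883/8480) + 479303 = 26442713/4240 + 479303 = 2058687433/4240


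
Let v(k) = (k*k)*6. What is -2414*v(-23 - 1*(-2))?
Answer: -6387444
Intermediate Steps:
v(k) = 6*k² (v(k) = k²*6 = 6*k²)
-2414*v(-23 - 1*(-2)) = -14484*(-23 - 1*(-2))² = -14484*(-23 + 2)² = -14484*(-21)² = -14484*441 = -2414*2646 = -6387444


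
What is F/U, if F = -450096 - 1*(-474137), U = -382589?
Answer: -24041/382589 ≈ -0.062838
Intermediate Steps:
F = 24041 (F = -450096 + 474137 = 24041)
F/U = 24041/(-382589) = 24041*(-1/382589) = -24041/382589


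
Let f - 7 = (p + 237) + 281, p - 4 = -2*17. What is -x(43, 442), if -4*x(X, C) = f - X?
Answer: 113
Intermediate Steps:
p = -30 (p = 4 - 2*17 = 4 - 34 = -30)
f = 495 (f = 7 + ((-30 + 237) + 281) = 7 + (207 + 281) = 7 + 488 = 495)
x(X, C) = -495/4 + X/4 (x(X, C) = -(495 - X)/4 = -495/4 + X/4)
-x(43, 442) = -(-495/4 + (¼)*43) = -(-495/4 + 43/4) = -1*(-113) = 113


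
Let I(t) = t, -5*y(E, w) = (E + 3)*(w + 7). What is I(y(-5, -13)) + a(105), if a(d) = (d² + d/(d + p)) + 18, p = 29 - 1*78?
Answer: 441699/40 ≈ 11042.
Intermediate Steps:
p = -49 (p = 29 - 78 = -49)
y(E, w) = -(3 + E)*(7 + w)/5 (y(E, w) = -(E + 3)*(w + 7)/5 = -(3 + E)*(7 + w)/5)
a(d) = 18 + d² + d/(-49 + d) (a(d) = (d² + d/(d - 49)) + 18 = (d² + d/(-49 + d)) + 18 = 18 + d² + d/(-49 + d))
I(y(-5, -13)) + a(105) = (-21/5 - 7/5*(-5) - ⅗*(-13) - ⅕*(-5)*(-13)) + (-882 + 105³ - 49*105² + 19*105)/(-49 + 105) = (-21/5 + 7 + 39/5 - 13) + (-882 + 1157625 - 49*11025 + 1995)/56 = -12/5 + (-882 + 1157625 - 540225 + 1995)/56 = -12/5 + (1/56)*618513 = -12/5 + 88359/8 = 441699/40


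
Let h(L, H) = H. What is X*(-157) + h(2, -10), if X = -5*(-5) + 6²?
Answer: -9587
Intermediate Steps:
X = 61 (X = 25 + 36 = 61)
X*(-157) + h(2, -10) = 61*(-157) - 10 = -9577 - 10 = -9587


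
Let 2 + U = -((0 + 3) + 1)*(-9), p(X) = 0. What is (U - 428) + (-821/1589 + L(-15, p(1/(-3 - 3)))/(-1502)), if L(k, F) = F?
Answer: -626887/1589 ≈ -394.52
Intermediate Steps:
U = 34 (U = -2 - ((0 + 3) + 1)*(-9) = -2 - (3 + 1)*(-9) = -2 - 1*4*(-9) = -2 - 4*(-9) = -2 + 36 = 34)
(U - 428) + (-821/1589 + L(-15, p(1/(-3 - 3)))/(-1502)) = (34 - 428) + (-821/1589 + 0/(-1502)) = -394 + (-821*1/1589 + 0*(-1/1502)) = -394 + (-821/1589 + 0) = -394 - 821/1589 = -626887/1589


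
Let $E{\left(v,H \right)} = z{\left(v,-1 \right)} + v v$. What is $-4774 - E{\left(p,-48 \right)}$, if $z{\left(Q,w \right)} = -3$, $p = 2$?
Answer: $-4775$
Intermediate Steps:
$E{\left(v,H \right)} = -3 + v^{2}$ ($E{\left(v,H \right)} = -3 + v v = -3 + v^{2}$)
$-4774 - E{\left(p,-48 \right)} = -4774 - \left(-3 + 2^{2}\right) = -4774 - \left(-3 + 4\right) = -4774 - 1 = -4775$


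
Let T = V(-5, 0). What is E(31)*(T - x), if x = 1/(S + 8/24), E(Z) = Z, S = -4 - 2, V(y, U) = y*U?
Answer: 93/17 ≈ 5.4706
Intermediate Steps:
V(y, U) = U*y
S = -6
T = 0 (T = 0*(-5) = 0)
x = -3/17 (x = 1/(-6 + 8/24) = 1/(-6 + 8*(1/24)) = 1/(-6 + ⅓) = 1/(-17/3) = -3/17 ≈ -0.17647)
E(31)*(T - x) = 31*(0 - 1*(-3/17)) = 31*(0 + 3/17) = 31*(3/17) = 93/17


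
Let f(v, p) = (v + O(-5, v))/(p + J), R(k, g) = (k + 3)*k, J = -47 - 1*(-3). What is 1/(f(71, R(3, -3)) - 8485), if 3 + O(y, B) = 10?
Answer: -1/8488 ≈ -0.00011781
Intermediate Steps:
O(y, B) = 7 (O(y, B) = -3 + 10 = 7)
J = -44 (J = -47 + 3 = -44)
R(k, g) = k*(3 + k) (R(k, g) = (3 + k)*k = k*(3 + k))
f(v, p) = (7 + v)/(-44 + p) (f(v, p) = (v + 7)/(p - 44) = (7 + v)/(-44 + p))
1/(f(71, R(3, -3)) - 8485) = 1/((7 + 71)/(-44 + 3*(3 + 3)) - 8485) = 1/(78/(-44 + 3*6) - 8485) = 1/(78/(-44 + 18) - 8485) = 1/(78/(-26) - 8485) = 1/(-1/26*78 - 8485) = 1/(-3 - 8485) = 1/(-8488) = -1/8488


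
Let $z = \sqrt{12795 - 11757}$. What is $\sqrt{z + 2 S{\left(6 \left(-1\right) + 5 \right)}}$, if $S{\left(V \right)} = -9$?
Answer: $\sqrt{-18 + \sqrt{1038}} \approx 3.7707$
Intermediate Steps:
$z = \sqrt{1038} \approx 32.218$
$\sqrt{z + 2 S{\left(6 \left(-1\right) + 5 \right)}} = \sqrt{\sqrt{1038} + 2 \left(-9\right)} = \sqrt{\sqrt{1038} - 18} = \sqrt{-18 + \sqrt{1038}}$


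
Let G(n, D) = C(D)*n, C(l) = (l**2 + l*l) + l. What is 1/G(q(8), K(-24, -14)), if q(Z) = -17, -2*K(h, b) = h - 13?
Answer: -1/11951 ≈ -8.3675e-5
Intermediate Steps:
C(l) = l + 2*l**2 (C(l) = (l**2 + l**2) + l = 2*l**2 + l = l + 2*l**2)
K(h, b) = 13/2 - h/2 (K(h, b) = -(h - 13)/2 = -(-13 + h)/2 = 13/2 - h/2)
G(n, D) = D*n*(1 + 2*D) (G(n, D) = (D*(1 + 2*D))*n = D*n*(1 + 2*D))
1/G(q(8), K(-24, -14)) = 1/((13/2 - 1/2*(-24))*(-17)*(1 + 2*(13/2 - 1/2*(-24)))) = 1/((13/2 + 12)*(-17)*(1 + 2*(13/2 + 12))) = 1/((37/2)*(-17)*(1 + 2*(37/2))) = 1/((37/2)*(-17)*(1 + 37)) = 1/((37/2)*(-17)*38) = 1/(-11951) = -1/11951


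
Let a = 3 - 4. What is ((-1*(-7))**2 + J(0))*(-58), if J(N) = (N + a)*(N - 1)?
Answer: -2900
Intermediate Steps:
a = -1
J(N) = (-1 + N)**2 (J(N) = (N - 1)*(N - 1) = (-1 + N)*(-1 + N) = (-1 + N)**2)
((-1*(-7))**2 + J(0))*(-58) = ((-1*(-7))**2 + (1 + 0**2 - 2*0))*(-58) = (7**2 + (1 + 0 + 0))*(-58) = (49 + 1)*(-58) = 50*(-58) = -2900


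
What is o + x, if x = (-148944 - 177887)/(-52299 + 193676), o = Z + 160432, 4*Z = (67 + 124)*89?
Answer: 93127539755/565508 ≈ 1.6468e+5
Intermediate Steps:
Z = 16999/4 (Z = ((67 + 124)*89)/4 = (191*89)/4 = (¼)*16999 = 16999/4 ≈ 4249.8)
o = 658727/4 (o = 16999/4 + 160432 = 658727/4 ≈ 1.6468e+5)
x = -326831/141377 ≈ -2.3118
o + x = 658727/4 - 326831/141377 = 93127539755/565508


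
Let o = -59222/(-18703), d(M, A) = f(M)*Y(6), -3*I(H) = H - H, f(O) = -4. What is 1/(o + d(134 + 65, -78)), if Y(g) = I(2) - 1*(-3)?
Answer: -18703/165214 ≈ -0.11320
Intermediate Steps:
I(H) = 0 (I(H) = -(H - H)/3 = -⅓*0 = 0)
Y(g) = 3 (Y(g) = 0 - 1*(-3) = 0 + 3 = 3)
d(M, A) = -12 (d(M, A) = -4*3 = -12)
o = 59222/18703 (o = -59222*(-1/18703) = 59222/18703 ≈ 3.1664)
1/(o + d(134 + 65, -78)) = 1/(59222/18703 - 12) = 1/(-165214/18703) = -18703/165214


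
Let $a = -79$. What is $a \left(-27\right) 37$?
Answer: $78921$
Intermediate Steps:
$a \left(-27\right) 37 = \left(-79\right) \left(-27\right) 37 = 2133 \cdot 37 = 78921$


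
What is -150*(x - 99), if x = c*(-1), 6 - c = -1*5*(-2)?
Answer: 14250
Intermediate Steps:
c = -4 (c = 6 - (-1*5)*(-2) = 6 - (-5)*(-2) = 6 - 1*10 = 6 - 10 = -4)
x = 4 (x = -4*(-1) = 4)
-150*(x - 99) = -150*(4 - 99) = -150*(-95) = 14250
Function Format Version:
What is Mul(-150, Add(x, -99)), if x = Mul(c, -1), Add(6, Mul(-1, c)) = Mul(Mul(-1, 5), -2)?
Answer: 14250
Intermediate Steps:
c = -4 (c = Add(6, Mul(-1, Mul(Mul(-1, 5), -2))) = Add(6, Mul(-1, Mul(-5, -2))) = Add(6, Mul(-1, 10)) = Add(6, -10) = -4)
x = 4 (x = Mul(-4, -1) = 4)
Mul(-150, Add(x, -99)) = Mul(-150, Add(4, -99)) = Mul(-150, -95) = 14250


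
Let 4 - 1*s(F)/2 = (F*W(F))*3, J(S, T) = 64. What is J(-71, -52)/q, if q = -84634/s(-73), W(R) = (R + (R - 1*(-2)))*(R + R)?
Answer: -294672640/42317 ≈ -6963.5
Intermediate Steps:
W(R) = 2*R*(2 + 2*R) (W(R) = (R + (R + 2))*(2*R) = (R + (2 + R))*(2*R) = (2 + 2*R)*(2*R) = 2*R*(2 + 2*R))
s(F) = 8 - 24*F²*(1 + F) (s(F) = 8 - 2*F*(4*F*(1 + F))*3 = 8 - 2*4*F²*(1 + F)*3 = 8 - 24*F²*(1 + F))
q = -42317/4604260 (q = -84634/(8 - 24*(-73)² - 24*(-73)³) = -84634/(8 - 24*5329 - 24*(-389017)) = -84634/(8 - 127896 + 9336408) = -84634/9208520 = -84634*1/9208520 = -42317/4604260 ≈ -0.0091908)
J(-71, -52)/q = 64/(-42317/4604260) = 64*(-4604260/42317) = -294672640/42317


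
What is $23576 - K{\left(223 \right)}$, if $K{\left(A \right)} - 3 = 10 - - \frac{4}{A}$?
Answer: $\frac{5254545}{223} \approx 23563.0$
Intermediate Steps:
$K{\left(A \right)} = 13 + \frac{4}{A}$ ($K{\left(A \right)} = 3 + \left(10 - - \frac{4}{A}\right) = 3 + \left(10 + \frac{4}{A}\right) = 13 + \frac{4}{A}$)
$23576 - K{\left(223 \right)} = 23576 - \left(13 + \frac{4}{223}\right) = 23576 - \frac{2903}{223} = \frac{5254545}{223}$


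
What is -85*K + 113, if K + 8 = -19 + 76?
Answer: -4052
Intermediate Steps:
K = 49 (K = -8 + (-19 + 76) = -8 + 57 = 49)
-85*K + 113 = -85*49 + 113 = -4165 + 113 = -4052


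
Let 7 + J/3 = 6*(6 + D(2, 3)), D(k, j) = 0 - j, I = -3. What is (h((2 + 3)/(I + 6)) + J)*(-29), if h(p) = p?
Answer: -3016/3 ≈ -1005.3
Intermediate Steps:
D(k, j) = -j
J = 33 (J = -21 + 3*(6*(6 - 1*3)) = -21 + 3*(6*(6 - 3)) = -21 + 3*(6*3) = -21 + 3*18 = -21 + 54 = 33)
(h((2 + 3)/(I + 6)) + J)*(-29) = ((2 + 3)/(-3 + 6) + 33)*(-29) = (5/3 + 33)*(-29) = (104/3)*(-29) = -3016/3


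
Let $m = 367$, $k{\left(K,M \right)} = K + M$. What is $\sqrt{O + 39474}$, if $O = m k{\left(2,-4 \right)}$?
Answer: $2 \sqrt{9685} \approx 196.82$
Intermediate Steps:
$O = -734$ ($O = 367 \left(2 - 4\right) = 367 \left(-2\right) = -734$)
$\sqrt{O + 39474} = \sqrt{-734 + 39474} = \sqrt{38740} = 2 \sqrt{9685}$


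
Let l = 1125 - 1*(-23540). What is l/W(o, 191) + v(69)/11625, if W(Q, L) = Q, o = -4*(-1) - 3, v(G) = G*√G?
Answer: 24665 + 23*√69/3875 ≈ 24665.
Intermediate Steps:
v(G) = G^(3/2)
o = 1 (o = 4 - 3 = 1)
l = 24665 (l = 1125 + 23540 = 24665)
l/W(o, 191) + v(69)/11625 = 24665/1 + 69^(3/2)/11625 = 24665*1 + (69*√69)*(1/11625) = 24665 + 23*√69/3875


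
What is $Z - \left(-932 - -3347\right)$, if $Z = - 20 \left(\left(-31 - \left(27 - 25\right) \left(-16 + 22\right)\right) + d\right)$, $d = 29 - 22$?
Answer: $-1695$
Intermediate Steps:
$d = 7$ ($d = 29 - 22 = 7$)
$Z = 720$ ($Z = - 20 \left(\left(-31 - \left(27 - 25\right) \left(-16 + 22\right)\right) + 7\right) = - 20 \left(\left(-31 - 2 \cdot 6\right) + 7\right) = - 20 \left(\left(-31 - 12\right) + 7\right) = - 20 \left(-43 + 7\right) = \left(-20\right) \left(-36\right) = 720$)
$Z - \left(-932 - -3347\right) = 720 - \left(-932 - -3347\right) = 720 - \left(-932 + 3347\right) = 720 - 2415 = -1695$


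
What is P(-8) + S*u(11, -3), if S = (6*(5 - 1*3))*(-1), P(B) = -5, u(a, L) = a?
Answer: -137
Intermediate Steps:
S = -12 (S = (6*(5 - 3))*(-1) = (6*2)*(-1) = 12*(-1) = -12)
P(-8) + S*u(11, -3) = -5 - 12*11 = -5 - 132 = -137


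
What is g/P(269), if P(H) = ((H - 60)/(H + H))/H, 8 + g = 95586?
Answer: 13832239316/209 ≈ 6.6183e+7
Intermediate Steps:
g = 95578 (g = -8 + 95586 = 95578)
P(H) = (-60 + H)/(2*H**2) (P(H) = ((-60 + H)/((2*H)))/H = ((-60 + H)*(1/(2*H)))/H = ((-60 + H)/(2*H))/H = (-60 + H)/(2*H**2))
g/P(269) = 95578/(((1/2)*(-60 + 269)/269**2)) = 95578/(((1/2)*(1/72361)*209)) = 95578/(209/144722) = 95578*(144722/209) = 13832239316/209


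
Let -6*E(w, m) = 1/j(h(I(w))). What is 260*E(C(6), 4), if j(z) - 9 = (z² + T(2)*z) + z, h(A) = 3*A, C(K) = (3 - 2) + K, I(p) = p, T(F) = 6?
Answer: -130/1791 ≈ -0.072585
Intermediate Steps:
C(K) = 1 + K
j(z) = 9 + z² + 7*z (j(z) = 9 + ((z² + 6*z) + z) = 9 + (z² + 7*z) = 9 + z² + 7*z)
E(w, m) = -1/(6*(9 + 9*w² + 21*w)) (E(w, m) = -1/(6*(9 + (3*w)² + 7*(3*w))) = -1/(6*(9 + 9*w² + 21*w)))
260*E(C(6), 4) = 260*(-1/(54 + 54*(1 + 6)² + 126*(1 + 6))) = 260*(-1/(54 + 54*7² + 126*7)) = 260*(-1/(54 + 54*49 + 882)) = 260*(-1/(54 + 2646 + 882)) = 260*(-1/3582) = -130/1791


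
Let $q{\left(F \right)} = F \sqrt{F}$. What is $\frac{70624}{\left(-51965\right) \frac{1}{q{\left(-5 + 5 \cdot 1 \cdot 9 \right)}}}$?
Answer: $- \frac{1129984 \sqrt{10}}{10393} \approx -343.82$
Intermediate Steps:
$q{\left(F \right)} = F^{\frac{3}{2}}$
$\frac{70624}{\left(-51965\right) \frac{1}{q{\left(-5 + 5 \cdot 1 \cdot 9 \right)}}} = \frac{70624}{\left(-51965\right) \frac{1}{\left(-5 + 5 \cdot 1 \cdot 9\right)^{\frac{3}{2}}}} = \frac{70624}{\left(-51965\right) \frac{1}{\left(-5 + 5 \cdot 9\right)^{\frac{3}{2}}}} = \frac{70624}{\left(-51965\right) \frac{1}{\left(-5 + 45\right)^{\frac{3}{2}}}} = \frac{70624}{\left(-51965\right) \frac{1}{40^{\frac{3}{2}}}} = \frac{70624}{\left(-51965\right) \frac{1}{80 \sqrt{10}}} = \frac{70624}{\left(-51965\right) \frac{\sqrt{10}}{800}} = \frac{70624}{\left(- \frac{10393}{160}\right) \sqrt{10}} = 70624 \left(- \frac{16 \sqrt{10}}{10393}\right) = - \frac{1129984 \sqrt{10}}{10393}$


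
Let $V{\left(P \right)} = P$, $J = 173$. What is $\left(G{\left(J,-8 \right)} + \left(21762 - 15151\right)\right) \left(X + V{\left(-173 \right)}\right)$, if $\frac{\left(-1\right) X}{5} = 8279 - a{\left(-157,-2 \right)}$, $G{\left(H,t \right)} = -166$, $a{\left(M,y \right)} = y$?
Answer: $-267970210$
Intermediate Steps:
$X = -41405$ ($X = - 5 \left(8279 - -2\right) = - 5 \left(8279 + 2\right) = \left(-5\right) 8281 = -41405$)
$\left(G{\left(J,-8 \right)} + \left(21762 - 15151\right)\right) \left(X + V{\left(-173 \right)}\right) = \left(-166 + \left(21762 - 15151\right)\right) \left(-41405 - 173\right) = \left(-166 + 6611\right) \left(-41578\right) = 6445 \left(-41578\right) = -267970210$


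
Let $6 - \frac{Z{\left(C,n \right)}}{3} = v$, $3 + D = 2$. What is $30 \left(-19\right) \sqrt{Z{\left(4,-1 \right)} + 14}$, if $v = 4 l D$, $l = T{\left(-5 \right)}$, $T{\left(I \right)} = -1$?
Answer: $- 1140 \sqrt{5} \approx -2549.1$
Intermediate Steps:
$l = -1$
$D = -1$ ($D = -3 + 2 = -1$)
$v = 4$ ($v = 4 \left(-1\right) \left(-1\right) = \left(-4\right) \left(-1\right) = 4$)
$Z{\left(C,n \right)} = 6$ ($Z{\left(C,n \right)} = 18 - 12 = 6$)
$30 \left(-19\right) \sqrt{Z{\left(4,-1 \right)} + 14} = 30 \left(-19\right) \sqrt{6 + 14} = - 570 \sqrt{20} = - 570 \cdot 2 \sqrt{5} = - 1140 \sqrt{5}$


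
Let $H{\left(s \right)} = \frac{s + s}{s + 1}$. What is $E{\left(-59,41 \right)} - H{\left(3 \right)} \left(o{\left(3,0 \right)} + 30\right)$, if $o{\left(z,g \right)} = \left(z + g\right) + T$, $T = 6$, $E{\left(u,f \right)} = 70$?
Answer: $\frac{23}{2} \approx 11.5$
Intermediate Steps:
$o{\left(z,g \right)} = 6 + g + z$ ($o{\left(z,g \right)} = \left(z + g\right) + 6 = \left(g + z\right) + 6 = 6 + g + z$)
$H{\left(s \right)} = \frac{2 s}{1 + s}$
$E{\left(-59,41 \right)} - H{\left(3 \right)} \left(o{\left(3,0 \right)} + 30\right) = 70 - 2 \cdot 3 \frac{1}{1 + 3} \left(\left(6 + 0 + 3\right) + 30\right) = 70 - 2 \cdot 3 \cdot \frac{1}{4} \left(9 + 30\right) = 70 - 2 \cdot 3 \cdot \frac{1}{4} \cdot 39 = 70 - \frac{3}{2} \cdot 39 = 70 - \frac{117}{2} = \frac{23}{2}$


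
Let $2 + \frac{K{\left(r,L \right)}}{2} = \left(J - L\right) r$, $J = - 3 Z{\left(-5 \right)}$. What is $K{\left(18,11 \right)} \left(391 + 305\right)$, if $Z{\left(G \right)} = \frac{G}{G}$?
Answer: $-353568$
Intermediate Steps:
$Z{\left(G \right)} = 1$
$J = -3$ ($J = \left(-3\right) 1 = -3$)
$K{\left(r,L \right)} = -4 + 2 r \left(-3 - L\right)$ ($K{\left(r,L \right)} = -4 + 2 \left(-3 - L\right) r = -4 + 2 r \left(-3 - L\right)$)
$K{\left(18,11 \right)} \left(391 + 305\right) = \left(-4 - 108 - 22 \cdot 18\right) \left(391 + 305\right) = \left(-4 - 108 - 396\right) 696 = \left(-508\right) 696 = -353568$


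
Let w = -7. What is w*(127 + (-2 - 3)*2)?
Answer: -819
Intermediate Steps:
w*(127 + (-2 - 3)*2) = -7*(127 + (-2 - 3)*2) = -7*(127 - 5*2) = -7*(127 - 10) = -7*117 = -819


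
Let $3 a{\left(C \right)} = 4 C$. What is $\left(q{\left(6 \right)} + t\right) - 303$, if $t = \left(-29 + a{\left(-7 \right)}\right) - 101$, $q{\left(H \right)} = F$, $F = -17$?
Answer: $- \frac{1378}{3} \approx -459.33$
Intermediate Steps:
$a{\left(C \right)} = \frac{4 C}{3}$
$q{\left(H \right)} = -17$
$t = - \frac{418}{3}$ ($t = \left(-29 + \frac{4}{3} \left(-7\right)\right) - 101 = \left(-29 - \frac{28}{3}\right) - 101 = - \frac{115}{3} - 101 = - \frac{418}{3} \approx -139.33$)
$\left(q{\left(6 \right)} + t\right) - 303 = \left(-17 - \frac{418}{3}\right) - 303 = - \frac{469}{3} - 303 = - \frac{1378}{3}$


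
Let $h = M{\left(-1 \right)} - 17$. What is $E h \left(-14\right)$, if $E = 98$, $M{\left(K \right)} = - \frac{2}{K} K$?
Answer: $26068$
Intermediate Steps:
$M{\left(K \right)} = -2$
$h = -19$ ($h = -2 - 17 = -19$)
$E h \left(-14\right) = 98 \left(-19\right) \left(-14\right) = \left(-1862\right) \left(-14\right) = 26068$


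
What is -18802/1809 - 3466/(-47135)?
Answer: -879962276/85267215 ≈ -10.320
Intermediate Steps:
-18802/1809 - 3466/(-47135) = -18802*1/1809 - 3466*(-1/47135) = -18802/1809 + 3466/47135 = -879962276/85267215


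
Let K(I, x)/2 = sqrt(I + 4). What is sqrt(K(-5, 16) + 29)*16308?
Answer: 16308*sqrt(29 + 2*I) ≈ 87873.0 + 3026.5*I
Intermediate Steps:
K(I, x) = 2*sqrt(4 + I) (K(I, x) = 2*sqrt(I + 4) = 2*sqrt(4 + I))
sqrt(K(-5, 16) + 29)*16308 = sqrt(2*sqrt(4 - 5) + 29)*16308 = sqrt(2*sqrt(-1) + 29)*16308 = sqrt(2*I + 29)*16308 = sqrt(29 + 2*I)*16308 = 16308*sqrt(29 + 2*I)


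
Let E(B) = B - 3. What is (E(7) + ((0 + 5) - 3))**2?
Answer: 36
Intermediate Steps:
E(B) = -3 + B
(E(7) + ((0 + 5) - 3))**2 = ((-3 + 7) + ((0 + 5) - 3))**2 = (4 + (5 - 3))**2 = (4 + 2)**2 = 6**2 = 36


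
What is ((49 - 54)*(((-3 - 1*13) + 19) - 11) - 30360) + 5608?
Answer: -24712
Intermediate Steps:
((49 - 54)*(((-3 - 1*13) + 19) - 11) - 30360) + 5608 = (-5*(((-3 - 13) + 19) - 11) - 30360) + 5608 = (-5*((-16 + 19) - 11) - 30360) + 5608 = (-5*(3 - 11) - 30360) + 5608 = (-5*(-8) - 30360) + 5608 = (40 - 30360) + 5608 = -30320 + 5608 = -24712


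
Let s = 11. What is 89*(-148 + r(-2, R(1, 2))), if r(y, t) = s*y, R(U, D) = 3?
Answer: -15130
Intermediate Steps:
r(y, t) = 11*y
89*(-148 + r(-2, R(1, 2))) = 89*(-148 + 11*(-2)) = 89*(-148 - 22) = 89*(-170) = -15130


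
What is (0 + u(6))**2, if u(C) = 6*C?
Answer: 1296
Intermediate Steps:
(0 + u(6))**2 = (0 + 6*6)**2 = (0 + 36)**2 = 36**2 = 1296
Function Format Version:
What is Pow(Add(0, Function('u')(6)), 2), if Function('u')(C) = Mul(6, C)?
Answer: 1296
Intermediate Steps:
Pow(Add(0, Function('u')(6)), 2) = Pow(Add(0, Mul(6, 6)), 2) = Pow(Add(0, 36), 2) = Pow(36, 2) = 1296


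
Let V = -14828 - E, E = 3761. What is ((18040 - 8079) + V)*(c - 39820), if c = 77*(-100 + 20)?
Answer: 396715440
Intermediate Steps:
c = -6160 (c = 77*(-80) = -6160)
V = -18589 (V = -14828 - 1*3761 = -14828 - 3761 = -18589)
((18040 - 8079) + V)*(c - 39820) = ((18040 - 8079) - 18589)*(-6160 - 39820) = (9961 - 18589)*(-45980) = -8628*(-45980) = 396715440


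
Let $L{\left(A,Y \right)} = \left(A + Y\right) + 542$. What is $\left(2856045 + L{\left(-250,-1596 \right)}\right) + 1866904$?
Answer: $4721645$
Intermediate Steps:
$L{\left(A,Y \right)} = 542 + A + Y$
$\left(2856045 + L{\left(-250,-1596 \right)}\right) + 1866904 = \left(2856045 - 1304\right) + 1866904 = 2854741 + 1866904 = 4721645$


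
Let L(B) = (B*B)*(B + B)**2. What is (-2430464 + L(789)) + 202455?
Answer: 1550127353755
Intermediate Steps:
L(B) = 4*B**4 (L(B) = B**2*(2*B)**2 = B**2*(4*B**2) = 4*B**4)
(-2430464 + L(789)) + 202455 = (-2430464 + 4*789**4) + 202455 = (-2430464 + 4*387532395441) + 202455 = (-2430464 + 1550129581764) + 202455 = 1550127151300 + 202455 = 1550127353755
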